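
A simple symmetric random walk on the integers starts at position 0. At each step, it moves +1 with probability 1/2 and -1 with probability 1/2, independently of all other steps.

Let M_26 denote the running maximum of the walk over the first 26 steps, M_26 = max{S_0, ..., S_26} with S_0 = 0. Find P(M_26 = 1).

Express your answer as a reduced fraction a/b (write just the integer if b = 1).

Answer: 2414425/16777216

Derivation:
Let M_26 = max(S_0,...,S_26). Use the reflection principle: for j ≥ 1, #{paths with M_26 ≥ j} = #{S_26 ≥ j} + #{S_26 ≥ j+1}.
By reflection, #{M_26 ≥ 1} = #{S_26 ≥ 1} + #{S_26 ≥ 2} = 28354132 + 28354132 = 56708264.
#{M_26 ≥ 2} = #{S_26 ≥ 2} + #{S_26 ≥ 3} = 28354132 + 18696432 = 47050564.
#{M_26 = 1} = 56708264 - 47050564 = 9657700.
P(M_26 = 1) = 9657700/67108864 = 2414425/16777216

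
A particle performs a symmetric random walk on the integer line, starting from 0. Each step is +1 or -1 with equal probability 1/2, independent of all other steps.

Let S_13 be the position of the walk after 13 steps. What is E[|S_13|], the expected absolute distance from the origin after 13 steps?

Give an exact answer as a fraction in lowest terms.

Answer: 3003/1024

Derivation:
S_13 takes values m ≡ 1 (mod 2) with |m| ≤ 13; P(S_13=m) = C(13,(13+m)/2)/2^13.
Total paths: 2^13 = 8192
Distribution: P(S=-13)=1/8192, P(S=-11)=13/8192, P(S=-9)=78/8192, P(S=-7)=286/8192, P(S=-5)=715/8192, P(S=-3)=1287/8192, P(S=-1)=1716/8192, P(S=1)=1716/8192, P(S=3)=1287/8192, P(S=5)=715/8192, P(S=7)=286/8192, P(S=9)=78/8192, P(S=11)=13/8192, P(S=13)=1/8192
E[|S_13|] = Σ_m |m|·P(S_13=m) = 24024/8192 = 3003/1024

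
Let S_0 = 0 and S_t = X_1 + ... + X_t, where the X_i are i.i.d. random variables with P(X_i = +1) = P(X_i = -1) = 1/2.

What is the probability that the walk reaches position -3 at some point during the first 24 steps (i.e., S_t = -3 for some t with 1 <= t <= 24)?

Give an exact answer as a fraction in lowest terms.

Answer: 2270193/4194304

Derivation:
Count via complement. Let g(t,s) = #length-t paths at position s with S_1..S_t all ≠ -3.
g(t,s) = g(t-1,s-1) + g(t-1,s+1) for s ≠ -3; g(t,-3) = 0.
t=0: g(0,0)=1
t=1: g(1,-1)=1 g(1,1)=1
t=2: g(2,-2)=1 g(2,0)=2 g(2,2)=1
t=3: g(3,-1)=3 g(3,1)=3 g(3,3)=1
t=4: g(4,-2)=3 g(4,0)=6 g(4,2)=4 g(4,4)=1
t=5: g(5,-1)=9 g(5,1)=10 g(5,3)=5 g(5,5)=1
t=6: g(6,-2)=9 g(6,0)=19 g(6,2)=15 g(6,4)=6 g(6,6)=1
t=7: g(7,-1)=28 g(7,1)=34 g(7,3)=21 g(7,5)=7 g(7,7)=1
t=8: g(8,-2)=28 g(8,0)=62 g(8,2)=55 g(8,4)=28 g(8,6)=8 g(8,8)=1
t=9: g(9,-1)=90 g(9,1)=117 g(9,3)=83 g(9,5)=36 g(9,7)=9 g(9,9)=1
t=10: g(10,-2)=90 g(10,0)=207 g(10,2)=200 g(10,4)=119 g(10,6)=45 g(10,8)=10 g(10,10)=1
t=11: g(11,-1)=297 g(11,1)=407 g(11,3)=319 g(11,5)=164 g(11,7)=55 g(11,9)=11 g(11,11)=1
t=12: g(12,-2)=297 g(12,0)=704 g(12,2)=726 g(12,4)=483 g(12,6)=219 g(12,8)=66 g(12,10)=12 g(12,12)=1
t=13: g(13,-1)=1001 g(13,1)=1430 g(13,3)=1209 g(13,5)=702 g(13,7)=285 g(13,9)=78 g(13,11)=13 g(13,13)=1
t=14: g(14,-2)=1001 g(14,0)=2431 g(14,2)=2639 g(14,4)=1911 g(14,6)=987 g(14,8)=363 g(14,10)=91 g(14,12)=14 g(14,14)=1
t=15: g(15,-1)=3432 g(15,1)=5070 g(15,3)=4550 g(15,5)=2898 g(15,7)=1350 g(15,9)=454 g(15,11)=105 g(15,13)=15 g(15,15)=1
t=16: g(16,-2)=3432 g(16,0)=8502 g(16,2)=9620 g(16,4)=7448 g(16,6)=4248 g(16,8)=1804 g(16,10)=559 g(16,12)=120 g(16,14)=16 g(16,16)=1
t=17: g(17,-1)=11934 g(17,1)=18122 g(17,3)=17068 g(17,5)=11696 g(17,7)=6052 g(17,9)=2363 g(17,11)=679 g(17,13)=136 g(17,15)=17 g(17,17)=1
t=18: g(18,-2)=11934 g(18,0)=30056 g(18,2)=35190 g(18,4)=28764 g(18,6)=17748 g(18,8)=8415 g(18,10)=3042 g(18,12)=815 g(18,14)=153 g(18,16)=18 g(18,18)=1
t=19: g(19,-1)=41990 g(19,1)=65246 g(19,3)=63954 g(19,5)=46512 g(19,7)=26163 g(19,9)=11457 g(19,11)=3857 g(19,13)=968 g(19,15)=171 g(19,17)=19 g(19,19)=1
t=20: g(20,-2)=41990 g(20,0)=107236 g(20,2)=129200 g(20,4)=110466 g(20,6)=72675 g(20,8)=37620 g(20,10)=15314 g(20,12)=4825 g(20,14)=1139 g(20,16)=190 g(20,18)=20 g(20,20)=1
t=21: g(21,-1)=149226 g(21,1)=236436 g(21,3)=239666 g(21,5)=183141 g(21,7)=110295 g(21,9)=52934 g(21,11)=20139 g(21,13)=5964 g(21,15)=1329 g(21,17)=210 g(21,19)=21 g(21,21)=1
t=22: g(22,-2)=149226 g(22,0)=385662 g(22,2)=476102 g(22,4)=422807 g(22,6)=293436 g(22,8)=163229 g(22,10)=73073 g(22,12)=26103 g(22,14)=7293 g(22,16)=1539 g(22,18)=231 g(22,20)=22 g(22,22)=1
t=23: g(23,-1)=534888 g(23,1)=861764 g(23,3)=898909 g(23,5)=716243 g(23,7)=456665 g(23,9)=236302 g(23,11)=99176 g(23,13)=33396 g(23,15)=8832 g(23,17)=1770 g(23,19)=253 g(23,21)=23 g(23,23)=1
t=24: g(24,-2)=534888 g(24,0)=1396652 g(24,2)=1760673 g(24,4)=1615152 g(24,6)=1172908 g(24,8)=692967 g(24,10)=335478 g(24,12)=132572 g(24,14)=42228 g(24,16)=10602 g(24,18)=2023 g(24,20)=276 g(24,22)=24 g(24,24)=1
Paths never hitting -3: Σ_s g(24,s) = 7696444
Paths hitting -3: 2^24 - 7696444 = 9080772
P = 9080772/16777216 = 2270193/4194304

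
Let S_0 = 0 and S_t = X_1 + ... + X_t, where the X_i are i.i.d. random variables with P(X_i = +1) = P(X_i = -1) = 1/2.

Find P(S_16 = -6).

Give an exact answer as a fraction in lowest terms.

Answer: 273/4096

Derivation:
To reach position -6 after 16 steps: need 5 steps of +1 and 11 of -1.
Favorable paths: C(16,5) = 4368
Total paths: 2^16 = 65536
P = 4368/65536 = 273/4096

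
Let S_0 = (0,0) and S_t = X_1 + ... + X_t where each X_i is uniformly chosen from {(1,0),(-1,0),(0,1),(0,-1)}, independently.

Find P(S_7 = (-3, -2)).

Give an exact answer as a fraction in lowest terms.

Answer: 245/16384

Derivation:
Let h be the number of horizontal steps (so 7-h are vertical). To end at (-3,-2) need (h-3)/2 right-steps and ((7-h)-2)/2 up-steps.
Sum over h with 3 ≤ h ≤ 5, h ≡ 1 (mod 2), 7-h ≡ 0 (mod 2):
h=3: C(7,3)·C(3,0)·C(4,1) = 35·1·4 = 140
h=5: C(7,5)·C(5,1)·C(2,0) = 21·5·1 = 105
Total favorable: 245
Total paths: 4^7 = 16384
P = 245/16384 = 245/16384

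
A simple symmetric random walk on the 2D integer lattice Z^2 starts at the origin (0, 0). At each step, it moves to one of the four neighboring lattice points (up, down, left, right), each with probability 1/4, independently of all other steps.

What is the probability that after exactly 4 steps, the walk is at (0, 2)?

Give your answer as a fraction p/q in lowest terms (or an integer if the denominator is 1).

Let h be the number of horizontal steps (so 4-h are vertical). To end at (0,2) need (h+0)/2 right-steps and ((4-h)+2)/2 up-steps.
Sum over h with 0 ≤ h ≤ 2, h ≡ 0 (mod 2), 4-h ≡ 0 (mod 2):
h=0: C(4,0)·C(0,0)·C(4,3) = 1·1·4 = 4
h=2: C(4,2)·C(2,1)·C(2,2) = 6·2·1 = 12
Total favorable: 16
Total paths: 4^4 = 256
P = 16/256 = 1/16

Answer: 1/16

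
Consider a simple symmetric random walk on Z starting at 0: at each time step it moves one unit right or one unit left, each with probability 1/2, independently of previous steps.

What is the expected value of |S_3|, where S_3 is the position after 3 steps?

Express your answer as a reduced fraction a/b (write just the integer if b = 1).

Answer: 3/2

Derivation:
S_3 takes values m ≡ 1 (mod 2) with |m| ≤ 3; P(S_3=m) = C(3,(3+m)/2)/2^3.
Total paths: 2^3 = 8
Distribution: P(S=-3)=1/8, P(S=-1)=3/8, P(S=1)=3/8, P(S=3)=1/8
E[|S_3|] = Σ_m |m|·P(S_3=m) = 12/8 = 3/2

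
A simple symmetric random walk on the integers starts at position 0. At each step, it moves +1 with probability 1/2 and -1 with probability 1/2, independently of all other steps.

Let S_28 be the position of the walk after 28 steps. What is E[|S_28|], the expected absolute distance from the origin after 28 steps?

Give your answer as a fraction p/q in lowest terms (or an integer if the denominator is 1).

Answer: 35102025/8388608

Derivation:
S_28 takes values m ≡ 0 (mod 2) with |m| ≤ 28; P(S_28=m) = C(28,(28+m)/2)/2^28.
Total paths: 2^28 = 268435456
Distribution: P(S=-28)=1/268435456, P(S=-26)=28/268435456, P(S=-24)=378/268435456, P(S=-22)=3276/268435456, P(S=-20)=20475/268435456, P(S=-18)=98280/268435456, P(S=-16)=376740/268435456, P(S=-14)=1184040/268435456, P(S=-12)=3108105/268435456, P(S=-10)=6906900/268435456, P(S=-8)=13123110/268435456, P(S=-6)=21474180/268435456, P(S=-4)=30421755/268435456, P(S=-2)=37442160/268435456, P(S=0)=40116600/268435456, P(S=2)=37442160/268435456, P(S=4)=30421755/268435456, P(S=6)=21474180/268435456, P(S=8)=13123110/268435456, P(S=10)=6906900/268435456, P(S=12)=3108105/268435456, P(S=14)=1184040/268435456, P(S=16)=376740/268435456, P(S=18)=98280/268435456, P(S=20)=20475/268435456, P(S=22)=3276/268435456, P(S=24)=378/268435456, P(S=26)=28/268435456, P(S=28)=1/268435456
E[|S_28|] = Σ_m |m|·P(S_28=m) = 1123264800/268435456 = 35102025/8388608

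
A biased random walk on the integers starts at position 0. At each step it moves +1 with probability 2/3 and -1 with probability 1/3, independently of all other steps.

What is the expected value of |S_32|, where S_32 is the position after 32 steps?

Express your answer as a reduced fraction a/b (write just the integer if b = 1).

S_32 takes values m ≡ 0 (mod 2) with |m| ≤ 32; P(S_32=m) = C(32,(32+m)/2) · (2/3)^((32+m)/2) · (1/3)^((32-m)/2).
Distribution: P(S=-32)=1/1853020188851841, P(S=-30)=64/1853020188851841, P(S=-28)=1984/1853020188851841, P(S=-26)=39680/1853020188851841, P(S=-24)=575360/1853020188851841, P(S=-22)=6444032/1853020188851841, P(S=-20)=6444032/205891132094649, P(S=-18)=47869952/205891132094649, P(S=-16)=299187200/205891132094649, P(S=-14)=4786995200/617673396283947, P(S=-12)=22020177920/617673396283947, P(S=-10)=88080711680/617673396283947, P(S=-8)=308282490880/617673396283947, P(S=-6)=948561510400/617673396283947, P(S=-4)=2574666956800/617673396283947, P(S=-2)=2059733565440/205891132094649, P(S=0)=4376933826560/205891132094649, P(S=2)=8238934261760/205891132094649, P(S=4)=41194671308800/617673396283947, P(S=6)=60707936665600/617673396283947, P(S=8)=78920317665280/617673396283947, P(S=10)=90194648760320/617673396283947, P(S=12)=90194648760320/617673396283947, P(S=14)=78430129356800/617673396283947, P(S=16)=19607532339200/205891132094649, P(S=18)=12548820697088/205891132094649, P(S=20)=6757057298432/205891132094649, P(S=22)=27028229193728/1853020188851841, P(S=24)=9652938997760/1853020188851841, P(S=26)=2662879723520/1853020188851841, P(S=28)=532575944704/1853020188851841, P(S=30)=68719476736/1853020188851841, P(S=32)=4294967296/1853020188851841
E[|S_32|] = Σ_m |m|·P(S_32=m) = 2217534842490272/205891132094649

Answer: 2217534842490272/205891132094649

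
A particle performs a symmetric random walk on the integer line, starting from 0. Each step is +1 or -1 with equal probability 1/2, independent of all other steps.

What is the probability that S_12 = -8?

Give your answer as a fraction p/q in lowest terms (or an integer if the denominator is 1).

Answer: 33/2048

Derivation:
To reach position -8 after 12 steps: need 2 steps of +1 and 10 of -1.
Favorable paths: C(12,2) = 66
Total paths: 2^12 = 4096
P = 66/4096 = 33/2048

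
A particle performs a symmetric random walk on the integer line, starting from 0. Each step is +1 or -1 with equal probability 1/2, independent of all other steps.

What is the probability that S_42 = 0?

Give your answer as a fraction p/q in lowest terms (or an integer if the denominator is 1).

Answer: 67282234305/549755813888

Derivation:
To return to 0 after 42 steps: need exactly 21 steps of +1 and 21 of -1.
Favorable paths: C(42,21) = 538257874440
Total paths: 2^42 = 4398046511104
P = 538257874440/4398046511104 = 67282234305/549755813888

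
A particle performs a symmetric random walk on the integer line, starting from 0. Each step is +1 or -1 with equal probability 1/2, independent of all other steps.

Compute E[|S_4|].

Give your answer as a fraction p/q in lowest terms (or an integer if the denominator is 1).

S_4 takes values m ≡ 0 (mod 2) with |m| ≤ 4; P(S_4=m) = C(4,(4+m)/2)/2^4.
Total paths: 2^4 = 16
Distribution: P(S=-4)=1/16, P(S=-2)=4/16, P(S=0)=6/16, P(S=2)=4/16, P(S=4)=1/16
E[|S_4|] = Σ_m |m|·P(S_4=m) = 24/16 = 3/2

Answer: 3/2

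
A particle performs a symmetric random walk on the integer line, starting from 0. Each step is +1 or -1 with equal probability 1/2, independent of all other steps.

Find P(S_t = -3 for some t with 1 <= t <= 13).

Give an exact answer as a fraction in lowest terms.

Count via complement. Let g(t,s) = #length-t paths at position s with S_1..S_t all ≠ -3.
g(t,s) = g(t-1,s-1) + g(t-1,s+1) for s ≠ -3; g(t,-3) = 0.
t=0: g(0,0)=1
t=1: g(1,-1)=1 g(1,1)=1
t=2: g(2,-2)=1 g(2,0)=2 g(2,2)=1
t=3: g(3,-1)=3 g(3,1)=3 g(3,3)=1
t=4: g(4,-2)=3 g(4,0)=6 g(4,2)=4 g(4,4)=1
t=5: g(5,-1)=9 g(5,1)=10 g(5,3)=5 g(5,5)=1
t=6: g(6,-2)=9 g(6,0)=19 g(6,2)=15 g(6,4)=6 g(6,6)=1
t=7: g(7,-1)=28 g(7,1)=34 g(7,3)=21 g(7,5)=7 g(7,7)=1
t=8: g(8,-2)=28 g(8,0)=62 g(8,2)=55 g(8,4)=28 g(8,6)=8 g(8,8)=1
t=9: g(9,-1)=90 g(9,1)=117 g(9,3)=83 g(9,5)=36 g(9,7)=9 g(9,9)=1
t=10: g(10,-2)=90 g(10,0)=207 g(10,2)=200 g(10,4)=119 g(10,6)=45 g(10,8)=10 g(10,10)=1
t=11: g(11,-1)=297 g(11,1)=407 g(11,3)=319 g(11,5)=164 g(11,7)=55 g(11,9)=11 g(11,11)=1
t=12: g(12,-2)=297 g(12,0)=704 g(12,2)=726 g(12,4)=483 g(12,6)=219 g(12,8)=66 g(12,10)=12 g(12,12)=1
t=13: g(13,-1)=1001 g(13,1)=1430 g(13,3)=1209 g(13,5)=702 g(13,7)=285 g(13,9)=78 g(13,11)=13 g(13,13)=1
Paths never hitting -3: Σ_s g(13,s) = 4719
Paths hitting -3: 2^13 - 4719 = 3473
P = 3473/8192 = 3473/8192

Answer: 3473/8192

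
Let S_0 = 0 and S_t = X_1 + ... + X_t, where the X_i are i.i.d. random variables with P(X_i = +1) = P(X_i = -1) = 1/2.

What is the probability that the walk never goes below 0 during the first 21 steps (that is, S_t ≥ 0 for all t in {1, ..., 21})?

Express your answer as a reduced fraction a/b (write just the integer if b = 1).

Let f(t,s) = #length-t paths at position s with S_1..S_t all ≥ 0.
f(t,s) = f(t-1,s-1) + f(t-1,s+1) for s ≥ 0; f(t,s) = 0 for s < 0.
t=0: f(0,0)=1
t=1: f(1,1)=1
t=2: f(2,0)=1 f(2,2)=1
t=3: f(3,1)=2 f(3,3)=1
t=4: f(4,0)=2 f(4,2)=3 f(4,4)=1
t=5: f(5,1)=5 f(5,3)=4 f(5,5)=1
t=6: f(6,0)=5 f(6,2)=9 f(6,4)=5 f(6,6)=1
t=7: f(7,1)=14 f(7,3)=14 f(7,5)=6 f(7,7)=1
t=8: f(8,0)=14 f(8,2)=28 f(8,4)=20 f(8,6)=7 f(8,8)=1
t=9: f(9,1)=42 f(9,3)=48 f(9,5)=27 f(9,7)=8 f(9,9)=1
t=10: f(10,0)=42 f(10,2)=90 f(10,4)=75 f(10,6)=35 f(10,8)=9 f(10,10)=1
t=11: f(11,1)=132 f(11,3)=165 f(11,5)=110 f(11,7)=44 f(11,9)=10 f(11,11)=1
t=12: f(12,0)=132 f(12,2)=297 f(12,4)=275 f(12,6)=154 f(12,8)=54 f(12,10)=11 f(12,12)=1
t=13: f(13,1)=429 f(13,3)=572 f(13,5)=429 f(13,7)=208 f(13,9)=65 f(13,11)=12 f(13,13)=1
t=14: f(14,0)=429 f(14,2)=1001 f(14,4)=1001 f(14,6)=637 f(14,8)=273 f(14,10)=77 f(14,12)=13 f(14,14)=1
t=15: f(15,1)=1430 f(15,3)=2002 f(15,5)=1638 f(15,7)=910 f(15,9)=350 f(15,11)=90 f(15,13)=14 f(15,15)=1
t=16: f(16,0)=1430 f(16,2)=3432 f(16,4)=3640 f(16,6)=2548 f(16,8)=1260 f(16,10)=440 f(16,12)=104 f(16,14)=15 f(16,16)=1
t=17: f(17,1)=4862 f(17,3)=7072 f(17,5)=6188 f(17,7)=3808 f(17,9)=1700 f(17,11)=544 f(17,13)=119 f(17,15)=16 f(17,17)=1
t=18: f(18,0)=4862 f(18,2)=11934 f(18,4)=13260 f(18,6)=9996 f(18,8)=5508 f(18,10)=2244 f(18,12)=663 f(18,14)=135 f(18,16)=17 f(18,18)=1
t=19: f(19,1)=16796 f(19,3)=25194 f(19,5)=23256 f(19,7)=15504 f(19,9)=7752 f(19,11)=2907 f(19,13)=798 f(19,15)=152 f(19,17)=18 f(19,19)=1
t=20: f(20,0)=16796 f(20,2)=41990 f(20,4)=48450 f(20,6)=38760 f(20,8)=23256 f(20,10)=10659 f(20,12)=3705 f(20,14)=950 f(20,16)=170 f(20,18)=19 f(20,20)=1
t=21: f(21,1)=58786 f(21,3)=90440 f(21,5)=87210 f(21,7)=62016 f(21,9)=33915 f(21,11)=14364 f(21,13)=4655 f(21,15)=1120 f(21,17)=189 f(21,19)=20 f(21,21)=1
Σ_s f(21,s) = 352716
P = 352716/2097152 = 88179/524288

Answer: 88179/524288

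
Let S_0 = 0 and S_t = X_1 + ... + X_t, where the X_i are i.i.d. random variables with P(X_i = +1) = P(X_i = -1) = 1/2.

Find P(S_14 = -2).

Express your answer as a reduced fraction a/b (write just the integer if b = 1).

To reach position -2 after 14 steps: need 6 steps of +1 and 8 of -1.
Favorable paths: C(14,6) = 3003
Total paths: 2^14 = 16384
P = 3003/16384 = 3003/16384

Answer: 3003/16384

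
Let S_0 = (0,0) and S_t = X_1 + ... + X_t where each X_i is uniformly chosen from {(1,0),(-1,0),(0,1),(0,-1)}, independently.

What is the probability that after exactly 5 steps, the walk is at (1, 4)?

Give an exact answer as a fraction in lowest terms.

Let h be the number of horizontal steps (so 5-h are vertical). To end at (1,4) need (h+1)/2 right-steps and ((5-h)+4)/2 up-steps.
Sum over h with 1 ≤ h ≤ 1, h ≡ 1 (mod 2), 5-h ≡ 0 (mod 2):
h=1: C(5,1)·C(1,1)·C(4,4) = 5·1·1 = 5
Total favorable: 5
Total paths: 4^5 = 1024
P = 5/1024 = 5/1024

Answer: 5/1024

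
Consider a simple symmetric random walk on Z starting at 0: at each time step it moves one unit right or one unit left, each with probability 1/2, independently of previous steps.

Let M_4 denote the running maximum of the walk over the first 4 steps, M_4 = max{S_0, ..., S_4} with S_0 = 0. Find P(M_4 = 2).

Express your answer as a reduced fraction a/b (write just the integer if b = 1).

Answer: 1/4

Derivation:
Let M_4 = max(S_0,...,S_4). Use the reflection principle: for j ≥ 1, #{paths with M_4 ≥ j} = #{S_4 ≥ j} + #{S_4 ≥ j+1}.
By reflection, #{M_4 ≥ 2} = #{S_4 ≥ 2} + #{S_4 ≥ 3} = 5 + 1 = 6.
#{M_4 ≥ 3} = #{S_4 ≥ 3} + #{S_4 ≥ 4} = 1 + 1 = 2.
#{M_4 = 2} = 6 - 2 = 4.
P(M_4 = 2) = 4/16 = 1/4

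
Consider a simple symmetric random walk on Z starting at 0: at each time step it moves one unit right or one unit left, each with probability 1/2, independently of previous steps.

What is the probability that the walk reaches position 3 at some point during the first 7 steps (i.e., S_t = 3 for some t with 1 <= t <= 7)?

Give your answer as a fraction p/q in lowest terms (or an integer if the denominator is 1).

Answer: 37/128

Derivation:
Count via complement. Let g(t,s) = #length-t paths at position s with S_1..S_t all ≠ 3.
g(t,s) = g(t-1,s-1) + g(t-1,s+1) for s ≠ 3; g(t,3) = 0.
t=0: g(0,0)=1
t=1: g(1,-1)=1 g(1,1)=1
t=2: g(2,-2)=1 g(2,0)=2 g(2,2)=1
t=3: g(3,-3)=1 g(3,-1)=3 g(3,1)=3
t=4: g(4,-4)=1 g(4,-2)=4 g(4,0)=6 g(4,2)=3
t=5: g(5,-5)=1 g(5,-3)=5 g(5,-1)=10 g(5,1)=9
t=6: g(6,-6)=1 g(6,-4)=6 g(6,-2)=15 g(6,0)=19 g(6,2)=9
t=7: g(7,-7)=1 g(7,-5)=7 g(7,-3)=21 g(7,-1)=34 g(7,1)=28
Paths never hitting 3: Σ_s g(7,s) = 91
Paths hitting 3: 2^7 - 91 = 37
P = 37/128 = 37/128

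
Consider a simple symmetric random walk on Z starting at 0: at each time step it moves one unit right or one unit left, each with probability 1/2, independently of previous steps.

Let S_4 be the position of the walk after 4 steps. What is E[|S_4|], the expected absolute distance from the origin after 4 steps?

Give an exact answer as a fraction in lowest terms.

Answer: 3/2

Derivation:
S_4 takes values m ≡ 0 (mod 2) with |m| ≤ 4; P(S_4=m) = C(4,(4+m)/2)/2^4.
Total paths: 2^4 = 16
Distribution: P(S=-4)=1/16, P(S=-2)=4/16, P(S=0)=6/16, P(S=2)=4/16, P(S=4)=1/16
E[|S_4|] = Σ_m |m|·P(S_4=m) = 24/16 = 3/2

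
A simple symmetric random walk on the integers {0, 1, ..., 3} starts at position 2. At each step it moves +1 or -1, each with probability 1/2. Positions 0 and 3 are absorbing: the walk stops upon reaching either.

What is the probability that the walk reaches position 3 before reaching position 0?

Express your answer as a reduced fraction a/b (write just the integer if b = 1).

Symmetric walk (p = 1/2): the harmonic-function argument gives P(hit 3 before 0 | start at 2) = a/N.
P = 2/3 = 2/3

Answer: 2/3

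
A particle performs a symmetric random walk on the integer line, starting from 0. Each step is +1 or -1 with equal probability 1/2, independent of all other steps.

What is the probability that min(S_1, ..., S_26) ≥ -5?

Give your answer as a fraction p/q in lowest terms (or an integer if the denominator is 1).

Answer: 50480055/67108864

Derivation:
Let f(t,s) = #length-t paths at position s with S_1..S_t all ≥ -5.
f(t,s) = f(t-1,s-1) + f(t-1,s+1) for s ≥ -5; f(t,s) = 0 for s < -5.
t=0: f(0,0)=1
t=1: f(1,-1)=1 f(1,1)=1
t=2: f(2,-2)=1 f(2,0)=2 f(2,2)=1
t=3: f(3,-3)=1 f(3,-1)=3 f(3,1)=3 f(3,3)=1
t=4: f(4,-4)=1 f(4,-2)=4 f(4,0)=6 f(4,2)=4 f(4,4)=1
t=5: f(5,-5)=1 f(5,-3)=5 f(5,-1)=10 f(5,1)=10 f(5,3)=5 f(5,5)=1
t=6: f(6,-4)=6 f(6,-2)=15 f(6,0)=20 f(6,2)=15 f(6,4)=6 f(6,6)=1
t=7: f(7,-5)=6 f(7,-3)=21 f(7,-1)=35 f(7,1)=35 f(7,3)=21 f(7,5)=7 f(7,7)=1
t=8: f(8,-4)=27 f(8,-2)=56 f(8,0)=70 f(8,2)=56 f(8,4)=28 f(8,6)=8 f(8,8)=1
t=9: f(9,-5)=27 f(9,-3)=83 f(9,-1)=126 f(9,1)=126 f(9,3)=84 f(9,5)=36 f(9,7)=9 f(9,9)=1
t=10: f(10,-4)=110 f(10,-2)=209 f(10,0)=252 f(10,2)=210 f(10,4)=120 f(10,6)=45 f(10,8)=10 f(10,10)=1
t=11: f(11,-5)=110 f(11,-3)=319 f(11,-1)=461 f(11,1)=462 f(11,3)=330 f(11,5)=165 f(11,7)=55 f(11,9)=11 f(11,11)=1
t=12: f(12,-4)=429 f(12,-2)=780 f(12,0)=923 f(12,2)=792 f(12,4)=495 f(12,6)=220 f(12,8)=66 f(12,10)=12 f(12,12)=1
t=13: f(13,-5)=429 f(13,-3)=1209 f(13,-1)=1703 f(13,1)=1715 f(13,3)=1287 f(13,5)=715 f(13,7)=286 f(13,9)=78 f(13,11)=13 f(13,13)=1
t=14: f(14,-4)=1638 f(14,-2)=2912 f(14,0)=3418 f(14,2)=3002 f(14,4)=2002 f(14,6)=1001 f(14,8)=364 f(14,10)=91 f(14,12)=14 f(14,14)=1
t=15: f(15,-5)=1638 f(15,-3)=4550 f(15,-1)=6330 f(15,1)=6420 f(15,3)=5004 f(15,5)=3003 f(15,7)=1365 f(15,9)=455 f(15,11)=105 f(15,13)=15 f(15,15)=1
t=16: f(16,-4)=6188 f(16,-2)=10880 f(16,0)=12750 f(16,2)=11424 f(16,4)=8007 f(16,6)=4368 f(16,8)=1820 f(16,10)=560 f(16,12)=120 f(16,14)=16 f(16,16)=1
t=17: f(17,-5)=6188 f(17,-3)=17068 f(17,-1)=23630 f(17,1)=24174 f(17,3)=19431 f(17,5)=12375 f(17,7)=6188 f(17,9)=2380 f(17,11)=680 f(17,13)=136 f(17,15)=17 f(17,17)=1
t=18: f(18,-4)=23256 f(18,-2)=40698 f(18,0)=47804 f(18,2)=43605 f(18,4)=31806 f(18,6)=18563 f(18,8)=8568 f(18,10)=3060 f(18,12)=816 f(18,14)=153 f(18,16)=18 f(18,18)=1
t=19: f(19,-5)=23256 f(19,-3)=63954 f(19,-1)=88502 f(19,1)=91409 f(19,3)=75411 f(19,5)=50369 f(19,7)=27131 f(19,9)=11628 f(19,11)=3876 f(19,13)=969 f(19,15)=171 f(19,17)=19 f(19,19)=1
t=20: f(20,-4)=87210 f(20,-2)=152456 f(20,0)=179911 f(20,2)=166820 f(20,4)=125780 f(20,6)=77500 f(20,8)=38759 f(20,10)=15504 f(20,12)=4845 f(20,14)=1140 f(20,16)=190 f(20,18)=20 f(20,20)=1
t=21: f(21,-5)=87210 f(21,-3)=239666 f(21,-1)=332367 f(21,1)=346731 f(21,3)=292600 f(21,5)=203280 f(21,7)=116259 f(21,9)=54263 f(21,11)=20349 f(21,13)=5985 f(21,15)=1330 f(21,17)=210 f(21,19)=21 f(21,21)=1
t=22: f(22,-4)=326876 f(22,-2)=572033 f(22,0)=679098 f(22,2)=639331 f(22,4)=495880 f(22,6)=319539 f(22,8)=170522 f(22,10)=74612 f(22,12)=26334 f(22,14)=7315 f(22,16)=1540 f(22,18)=231 f(22,20)=22 f(22,22)=1
t=23: f(23,-5)=326876 f(23,-3)=898909 f(23,-1)=1251131 f(23,1)=1318429 f(23,3)=1135211 f(23,5)=815419 f(23,7)=490061 f(23,9)=245134 f(23,11)=100946 f(23,13)=33649 f(23,15)=8855 f(23,17)=1771 f(23,19)=253 f(23,21)=23 f(23,23)=1
t=24: f(24,-4)=1225785 f(24,-2)=2150040 f(24,0)=2569560 f(24,2)=2453640 f(24,4)=1950630 f(24,6)=1305480 f(24,8)=735195 f(24,10)=346080 f(24,12)=134595 f(24,14)=42504 f(24,16)=10626 f(24,18)=2024 f(24,20)=276 f(24,22)=24 f(24,24)=1
t=25: f(25,-5)=1225785 f(25,-3)=3375825 f(25,-1)=4719600 f(25,1)=5023200 f(25,3)=4404270 f(25,5)=3256110 f(25,7)=2040675 f(25,9)=1081275 f(25,11)=480675 f(25,13)=177099 f(25,15)=53130 f(25,17)=12650 f(25,19)=2300 f(25,21)=300 f(25,23)=25 f(25,25)=1
t=26: f(26,-4)=4601610 f(26,-2)=8095425 f(26,0)=9742800 f(26,2)=9427470 f(26,4)=7660380 f(26,6)=5296785 f(26,8)=3121950 f(26,10)=1561950 f(26,12)=657774 f(26,14)=230229 f(26,16)=65780 f(26,18)=14950 f(26,20)=2600 f(26,22)=325 f(26,24)=26 f(26,26)=1
Σ_s f(26,s) = 50480055
P = 50480055/67108864 = 50480055/67108864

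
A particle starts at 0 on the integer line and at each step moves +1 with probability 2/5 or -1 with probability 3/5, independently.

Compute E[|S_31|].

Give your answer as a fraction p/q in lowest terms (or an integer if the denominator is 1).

S_31 takes values m ≡ 1 (mod 2) with |m| ≤ 31; P(S_31=m) = C(31,(31+m)/2) · (2/5)^((31+m)/2) · (3/5)^((31-m)/2).
Distribution: P(S=-31)=617673396283947/4656612873077392578125, P(S=-29)=12765250189868238/4656612873077392578125, P(S=-27)=25530500379736476/931322574615478515625, P(S=-25)=164529891336079512/931322574615478515625, P(S=-23)=767806159568371056/931322574615478515625, P(S=-21)=13820510872230679008/4656612873077392578125, P(S=-19)=39925920297555294912/4656612873077392578125, P(S=-17)=3802468599767170944/186264514923095703125, P(S=-15)=7604937199534341888/186264514923095703125, P(S=-13)=12956559673280730624/186264514923095703125, P(S=-11)=95014770937392024576/931322574615478515625, P(S=-9)=120927890283953485824/931322574615478515625, P(S=-7)=26872864507545219072/186264514923095703125, P(S=-5)=26183816699659444224/186264514923095703125, P(S=-3)=22443271456850952192/186264514923095703125, P(S=-1)=84785692170325819392/931322574615478515625, P(S=1)=56523794780217212928/931322574615478515625, P(S=3)=6649858209437319168/186264514923095703125, P(S=5)=3448074627115646976/186264514923095703125, P(S=7)=1572805970263277568/186264514923095703125, P(S=9)=3145611940526555136/931322574615478515625, P(S=11)=1098467661771177984/931322574615478515625, P(S=13)=66573797683101696/186264514923095703125, P(S=15)=17367077656461312/186264514923095703125, P(S=17)=3859350590324736/186264514923095703125, P(S=19)=18010302754848768/4656612873077392578125, P(S=21)=2770815808438272/4656612873077392578125, P(S=23)=68415205146624/931322574615478515625, P(S=25)=6515733823488/931322574615478515625, P(S=27)=449360953344/931322574615478515625, P(S=29)=99857989632/4656612873077392578125, P(S=31)=2147483648/4656612873077392578125
E[|S_31|] = Σ_m |m|·P(S_31=m) = 1292422029532026543119/186264514923095703125

Answer: 1292422029532026543119/186264514923095703125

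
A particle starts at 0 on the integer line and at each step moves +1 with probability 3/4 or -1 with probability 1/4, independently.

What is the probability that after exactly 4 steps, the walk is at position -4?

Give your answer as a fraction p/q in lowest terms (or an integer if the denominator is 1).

Answer: 1/256

Derivation:
To reach position -4 after 4 steps: need 0 steps of +1 and 4 steps of -1.
Number of such sequences: C(4,0) = 1
Each has probability (3/4)^0 · (1/4)^4 = 1/256
P = 1 · 1/256 = 1/256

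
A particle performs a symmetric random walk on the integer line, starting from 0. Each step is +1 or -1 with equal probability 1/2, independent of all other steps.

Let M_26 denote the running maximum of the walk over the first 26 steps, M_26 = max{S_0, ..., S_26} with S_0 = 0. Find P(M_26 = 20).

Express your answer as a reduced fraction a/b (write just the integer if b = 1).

Answer: 325/8388608

Derivation:
Let M_26 = max(S_0,...,S_26). Use the reflection principle: for j ≥ 1, #{paths with M_26 ≥ j} = #{S_26 ≥ j} + #{S_26 ≥ j+1}.
By reflection, #{M_26 ≥ 20} = #{S_26 ≥ 20} + #{S_26 ≥ 21} = 2952 + 352 = 3304.
#{M_26 ≥ 21} = #{S_26 ≥ 21} + #{S_26 ≥ 22} = 352 + 352 = 704.
#{M_26 = 20} = 3304 - 704 = 2600.
P(M_26 = 20) = 2600/67108864 = 325/8388608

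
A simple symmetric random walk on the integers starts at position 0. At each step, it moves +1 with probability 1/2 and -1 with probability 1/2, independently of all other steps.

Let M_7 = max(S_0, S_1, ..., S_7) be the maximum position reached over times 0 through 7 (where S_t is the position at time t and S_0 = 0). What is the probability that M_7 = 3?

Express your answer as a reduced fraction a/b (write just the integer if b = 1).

Let M_7 = max(S_0,...,S_7). Use the reflection principle: for j ≥ 1, #{paths with M_7 ≥ j} = #{S_7 ≥ j} + #{S_7 ≥ j+1}.
By reflection, #{M_7 ≥ 3} = #{S_7 ≥ 3} + #{S_7 ≥ 4} = 29 + 8 = 37.
#{M_7 ≥ 4} = #{S_7 ≥ 4} + #{S_7 ≥ 5} = 8 + 8 = 16.
#{M_7 = 3} = 37 - 16 = 21.
P(M_7 = 3) = 21/128 = 21/128

Answer: 21/128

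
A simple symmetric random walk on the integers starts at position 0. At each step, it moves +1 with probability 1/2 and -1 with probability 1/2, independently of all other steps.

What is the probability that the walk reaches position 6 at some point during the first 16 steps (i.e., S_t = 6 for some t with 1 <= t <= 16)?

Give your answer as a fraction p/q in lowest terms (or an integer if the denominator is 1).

Answer: 4701/32768

Derivation:
Count via complement. Let g(t,s) = #length-t paths at position s with S_1..S_t all ≠ 6.
g(t,s) = g(t-1,s-1) + g(t-1,s+1) for s ≠ 6; g(t,6) = 0.
t=0: g(0,0)=1
t=1: g(1,-1)=1 g(1,1)=1
t=2: g(2,-2)=1 g(2,0)=2 g(2,2)=1
t=3: g(3,-3)=1 g(3,-1)=3 g(3,1)=3 g(3,3)=1
t=4: g(4,-4)=1 g(4,-2)=4 g(4,0)=6 g(4,2)=4 g(4,4)=1
t=5: g(5,-5)=1 g(5,-3)=5 g(5,-1)=10 g(5,1)=10 g(5,3)=5 g(5,5)=1
t=6: g(6,-6)=1 g(6,-4)=6 g(6,-2)=15 g(6,0)=20 g(6,2)=15 g(6,4)=6
t=7: g(7,-7)=1 g(7,-5)=7 g(7,-3)=21 g(7,-1)=35 g(7,1)=35 g(7,3)=21 g(7,5)=6
t=8: g(8,-8)=1 g(8,-6)=8 g(8,-4)=28 g(8,-2)=56 g(8,0)=70 g(8,2)=56 g(8,4)=27
t=9: g(9,-9)=1 g(9,-7)=9 g(9,-5)=36 g(9,-3)=84 g(9,-1)=126 g(9,1)=126 g(9,3)=83 g(9,5)=27
t=10: g(10,-10)=1 g(10,-8)=10 g(10,-6)=45 g(10,-4)=120 g(10,-2)=210 g(10,0)=252 g(10,2)=209 g(10,4)=110
t=11: g(11,-11)=1 g(11,-9)=11 g(11,-7)=55 g(11,-5)=165 g(11,-3)=330 g(11,-1)=462 g(11,1)=461 g(11,3)=319 g(11,5)=110
t=12: g(12,-12)=1 g(12,-10)=12 g(12,-8)=66 g(12,-6)=220 g(12,-4)=495 g(12,-2)=792 g(12,0)=923 g(12,2)=780 g(12,4)=429
t=13: g(13,-13)=1 g(13,-11)=13 g(13,-9)=78 g(13,-7)=286 g(13,-5)=715 g(13,-3)=1287 g(13,-1)=1715 g(13,1)=1703 g(13,3)=1209 g(13,5)=429
t=14: g(14,-14)=1 g(14,-12)=14 g(14,-10)=91 g(14,-8)=364 g(14,-6)=1001 g(14,-4)=2002 g(14,-2)=3002 g(14,0)=3418 g(14,2)=2912 g(14,4)=1638
t=15: g(15,-15)=1 g(15,-13)=15 g(15,-11)=105 g(15,-9)=455 g(15,-7)=1365 g(15,-5)=3003 g(15,-3)=5004 g(15,-1)=6420 g(15,1)=6330 g(15,3)=4550 g(15,5)=1638
t=16: g(16,-16)=1 g(16,-14)=16 g(16,-12)=120 g(16,-10)=560 g(16,-8)=1820 g(16,-6)=4368 g(16,-4)=8007 g(16,-2)=11424 g(16,0)=12750 g(16,2)=10880 g(16,4)=6188
Paths never hitting 6: Σ_s g(16,s) = 56134
Paths hitting 6: 2^16 - 56134 = 9402
P = 9402/65536 = 4701/32768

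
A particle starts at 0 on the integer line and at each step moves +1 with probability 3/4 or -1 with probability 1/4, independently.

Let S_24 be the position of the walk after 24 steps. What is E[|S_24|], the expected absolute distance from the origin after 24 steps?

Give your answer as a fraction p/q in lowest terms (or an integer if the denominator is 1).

Answer: 105649962067677/8796093022208

Derivation:
S_24 takes values m ≡ 0 (mod 2) with |m| ≤ 24; P(S_24=m) = C(24,(24+m)/2) · (3/4)^((24+m)/2) · (1/4)^((24-m)/2).
Distribution: P(S=-24)=1/281474976710656, P(S=-22)=9/35184372088832, P(S=-20)=621/70368744177664, P(S=-18)=6831/35184372088832, P(S=-16)=430353/140737488355328, P(S=-14)=1291059/35184372088832, P(S=-12)=24530121/70368744177664, P(S=-10)=94616181/35184372088832, P(S=-8)=4825425231/281474976710656, P(S=-6)=1608475077/17592186044416, P(S=-4)=14476275693/35184372088832, P(S=-2)=27636526323/17592186044416, P(S=0)=359274842199/70368744177664, P(S=2)=248728736907/17592186044416, P(S=4)=1172578331133/35184372088832, P(S=6)=1172578331133/17592186044416, P(S=8)=31659614940591/281474976710656, P(S=10)=5586990871869/35184372088832, P(S=12)=13036312034361/70368744177664, P(S=14)=6175095174171/35184372088832, P(S=16)=18525285522513/140737488355328, P(S=18)=2646469360359/35184372088832, P(S=20)=2165293113021/70368744177664, P(S=22)=282429536481/35184372088832, P(S=24)=282429536481/281474976710656
E[|S_24|] = Σ_m |m|·P(S_24=m) = 105649962067677/8796093022208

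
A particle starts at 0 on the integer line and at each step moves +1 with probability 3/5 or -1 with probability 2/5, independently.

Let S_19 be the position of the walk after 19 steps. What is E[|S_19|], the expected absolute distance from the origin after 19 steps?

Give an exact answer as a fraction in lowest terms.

S_19 takes values m ≡ 1 (mod 2) with |m| ≤ 19; P(S_19=m) = C(19,(19+m)/2) · (3/5)^((19+m)/2) · (2/5)^((19-m)/2).
Distribution: P(S=-19)=524288/19073486328125, P(S=-17)=14942208/19073486328125, P(S=-15)=201719808/19073486328125, P(S=-13)=1714618368/19073486328125, P(S=-11)=10287710208/19073486328125, P(S=-9)=46294695936/19073486328125, P(S=-7)=162031435776/19073486328125, P(S=-5)=451373285376/19073486328125, P(S=-3)=1015589892096/19073486328125, P(S=-1)=1861914802176/19073486328125, P(S=1)=2792872203264/19073486328125, P(S=3)=3427615885824/19073486328125, P(S=5)=3427615885824/19073486328125, P(S=7)=2768458984704/19073486328125, P(S=9)=1779723633024/19073486328125, P(S=11)=889861816512/19073486328125, P(S=13)=333698181192/19073486328125, P(S=15)=88331871492/19073486328125, P(S=17)=14721978582/19073486328125, P(S=19)=1162261467/19073486328125
E[|S_19|] = Σ_m |m|·P(S_19=m) = 3607583349587/762939453125

Answer: 3607583349587/762939453125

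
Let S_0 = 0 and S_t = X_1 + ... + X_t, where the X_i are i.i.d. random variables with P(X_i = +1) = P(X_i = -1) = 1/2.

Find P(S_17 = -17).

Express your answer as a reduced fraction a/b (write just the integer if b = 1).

Answer: 1/131072

Derivation:
To reach position -17 after 17 steps: need 0 steps of +1 and 17 of -1.
Favorable paths: C(17,0) = 1
Total paths: 2^17 = 131072
P = 1/131072 = 1/131072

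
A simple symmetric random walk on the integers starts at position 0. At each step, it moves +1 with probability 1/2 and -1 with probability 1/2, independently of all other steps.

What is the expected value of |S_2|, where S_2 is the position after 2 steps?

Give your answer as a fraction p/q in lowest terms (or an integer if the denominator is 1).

S_2 takes values m ≡ 0 (mod 2) with |m| ≤ 2; P(S_2=m) = C(2,(2+m)/2)/2^2.
Total paths: 2^2 = 4
Distribution: P(S=-2)=1/4, P(S=0)=2/4, P(S=2)=1/4
E[|S_2|] = Σ_m |m|·P(S_2=m) = 4/4 = 1

Answer: 1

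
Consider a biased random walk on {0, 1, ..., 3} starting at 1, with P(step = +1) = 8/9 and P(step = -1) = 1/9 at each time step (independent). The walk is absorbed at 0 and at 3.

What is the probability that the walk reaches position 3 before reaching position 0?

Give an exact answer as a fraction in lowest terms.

Biased walk: p = 8/9, q = 1/9, r = q/p = 1/8
Gambler's ruin: P(hit 3 before 0 | start at 1) = (1 - r^a)/(1 - r^N)
r^1 = 1/8; r^3 = 1/512
P = (1 - 1/8) / (1 - 1/512) = 7/8 / 511/512 = 64/73

Answer: 64/73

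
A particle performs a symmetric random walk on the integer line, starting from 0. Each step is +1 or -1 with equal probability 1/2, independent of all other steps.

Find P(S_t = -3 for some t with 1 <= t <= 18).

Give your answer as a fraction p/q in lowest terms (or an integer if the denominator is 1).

Answer: 15751/32768

Derivation:
Count via complement. Let g(t,s) = #length-t paths at position s with S_1..S_t all ≠ -3.
g(t,s) = g(t-1,s-1) + g(t-1,s+1) for s ≠ -3; g(t,-3) = 0.
t=0: g(0,0)=1
t=1: g(1,-1)=1 g(1,1)=1
t=2: g(2,-2)=1 g(2,0)=2 g(2,2)=1
t=3: g(3,-1)=3 g(3,1)=3 g(3,3)=1
t=4: g(4,-2)=3 g(4,0)=6 g(4,2)=4 g(4,4)=1
t=5: g(5,-1)=9 g(5,1)=10 g(5,3)=5 g(5,5)=1
t=6: g(6,-2)=9 g(6,0)=19 g(6,2)=15 g(6,4)=6 g(6,6)=1
t=7: g(7,-1)=28 g(7,1)=34 g(7,3)=21 g(7,5)=7 g(7,7)=1
t=8: g(8,-2)=28 g(8,0)=62 g(8,2)=55 g(8,4)=28 g(8,6)=8 g(8,8)=1
t=9: g(9,-1)=90 g(9,1)=117 g(9,3)=83 g(9,5)=36 g(9,7)=9 g(9,9)=1
t=10: g(10,-2)=90 g(10,0)=207 g(10,2)=200 g(10,4)=119 g(10,6)=45 g(10,8)=10 g(10,10)=1
t=11: g(11,-1)=297 g(11,1)=407 g(11,3)=319 g(11,5)=164 g(11,7)=55 g(11,9)=11 g(11,11)=1
t=12: g(12,-2)=297 g(12,0)=704 g(12,2)=726 g(12,4)=483 g(12,6)=219 g(12,8)=66 g(12,10)=12 g(12,12)=1
t=13: g(13,-1)=1001 g(13,1)=1430 g(13,3)=1209 g(13,5)=702 g(13,7)=285 g(13,9)=78 g(13,11)=13 g(13,13)=1
t=14: g(14,-2)=1001 g(14,0)=2431 g(14,2)=2639 g(14,4)=1911 g(14,6)=987 g(14,8)=363 g(14,10)=91 g(14,12)=14 g(14,14)=1
t=15: g(15,-1)=3432 g(15,1)=5070 g(15,3)=4550 g(15,5)=2898 g(15,7)=1350 g(15,9)=454 g(15,11)=105 g(15,13)=15 g(15,15)=1
t=16: g(16,-2)=3432 g(16,0)=8502 g(16,2)=9620 g(16,4)=7448 g(16,6)=4248 g(16,8)=1804 g(16,10)=559 g(16,12)=120 g(16,14)=16 g(16,16)=1
t=17: g(17,-1)=11934 g(17,1)=18122 g(17,3)=17068 g(17,5)=11696 g(17,7)=6052 g(17,9)=2363 g(17,11)=679 g(17,13)=136 g(17,15)=17 g(17,17)=1
t=18: g(18,-2)=11934 g(18,0)=30056 g(18,2)=35190 g(18,4)=28764 g(18,6)=17748 g(18,8)=8415 g(18,10)=3042 g(18,12)=815 g(18,14)=153 g(18,16)=18 g(18,18)=1
Paths never hitting -3: Σ_s g(18,s) = 136136
Paths hitting -3: 2^18 - 136136 = 126008
P = 126008/262144 = 15751/32768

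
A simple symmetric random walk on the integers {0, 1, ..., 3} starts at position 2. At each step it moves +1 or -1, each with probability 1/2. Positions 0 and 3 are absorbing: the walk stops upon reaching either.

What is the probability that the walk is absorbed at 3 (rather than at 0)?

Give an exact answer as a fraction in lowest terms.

Symmetric walk (p = 1/2): the harmonic-function argument gives P(hit 3 before 0 | start at 2) = a/N.
P = 2/3 = 2/3

Answer: 2/3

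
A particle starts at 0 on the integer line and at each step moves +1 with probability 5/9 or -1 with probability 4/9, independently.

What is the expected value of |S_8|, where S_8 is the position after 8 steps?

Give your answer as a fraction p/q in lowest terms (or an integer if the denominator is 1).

S_8 takes values m ≡ 0 (mod 2) with |m| ≤ 8; P(S_8=m) = C(8,(8+m)/2) · (5/9)^((8+m)/2) · (4/9)^((8-m)/2).
Distribution: P(S=-8)=65536/43046721, P(S=-6)=655360/43046721, P(S=-4)=2867200/43046721, P(S=-2)=7168000/43046721, P(S=0)=11200000/43046721, P(S=2)=11200000/43046721, P(S=4)=7000000/43046721, P(S=6)=2500000/43046721, P(S=8)=390625/43046721
E[|S_8|] = Σ_m |m|·P(S_8=m) = 98786248/43046721

Answer: 98786248/43046721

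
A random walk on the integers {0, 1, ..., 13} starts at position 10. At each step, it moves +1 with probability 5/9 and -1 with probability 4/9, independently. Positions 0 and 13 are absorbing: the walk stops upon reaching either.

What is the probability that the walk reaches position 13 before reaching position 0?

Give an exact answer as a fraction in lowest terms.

Answer: 1089631125/1153594261

Derivation:
Biased walk: p = 5/9, q = 4/9, r = q/p = 4/5
Gambler's ruin: P(hit 13 before 0 | start at 10) = (1 - r^a)/(1 - r^N)
r^10 = 1048576/9765625; r^13 = 67108864/1220703125
P = (1 - 1048576/9765625) / (1 - 67108864/1220703125) = 8717049/9765625 / 1153594261/1220703125 = 1089631125/1153594261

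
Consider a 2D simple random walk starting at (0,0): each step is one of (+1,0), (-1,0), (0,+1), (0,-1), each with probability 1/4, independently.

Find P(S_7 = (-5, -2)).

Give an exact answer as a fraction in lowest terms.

Answer: 21/16384

Derivation:
Let h be the number of horizontal steps (so 7-h are vertical). To end at (-5,-2) need (h-5)/2 right-steps and ((7-h)-2)/2 up-steps.
Sum over h with 5 ≤ h ≤ 5, h ≡ 1 (mod 2), 7-h ≡ 0 (mod 2):
h=5: C(7,5)·C(5,0)·C(2,0) = 21·1·1 = 21
Total favorable: 21
Total paths: 4^7 = 16384
P = 21/16384 = 21/16384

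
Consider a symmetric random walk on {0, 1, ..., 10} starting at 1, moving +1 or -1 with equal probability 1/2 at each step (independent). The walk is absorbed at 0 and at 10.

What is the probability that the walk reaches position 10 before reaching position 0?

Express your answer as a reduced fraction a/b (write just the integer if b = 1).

Symmetric walk (p = 1/2): the harmonic-function argument gives P(hit 10 before 0 | start at 1) = a/N.
P = 1/10 = 1/10

Answer: 1/10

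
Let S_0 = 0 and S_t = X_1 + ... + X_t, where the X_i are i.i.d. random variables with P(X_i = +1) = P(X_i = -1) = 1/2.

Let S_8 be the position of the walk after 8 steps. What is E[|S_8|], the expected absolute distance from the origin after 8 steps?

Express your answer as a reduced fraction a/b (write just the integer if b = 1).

S_8 takes values m ≡ 0 (mod 2) with |m| ≤ 8; P(S_8=m) = C(8,(8+m)/2)/2^8.
Total paths: 2^8 = 256
Distribution: P(S=-8)=1/256, P(S=-6)=8/256, P(S=-4)=28/256, P(S=-2)=56/256, P(S=0)=70/256, P(S=2)=56/256, P(S=4)=28/256, P(S=6)=8/256, P(S=8)=1/256
E[|S_8|] = Σ_m |m|·P(S_8=m) = 560/256 = 35/16

Answer: 35/16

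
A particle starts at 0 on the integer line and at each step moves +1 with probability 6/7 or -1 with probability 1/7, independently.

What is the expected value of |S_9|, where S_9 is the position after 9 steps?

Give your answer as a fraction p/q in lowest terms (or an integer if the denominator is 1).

Answer: 37123605/5764801

Derivation:
S_9 takes values m ≡ 1 (mod 2) with |m| ≤ 9; P(S_9=m) = C(9,(9+m)/2) · (6/7)^((9+m)/2) · (1/7)^((9-m)/2).
Distribution: P(S=-9)=1/40353607, P(S=-7)=54/40353607, P(S=-5)=1296/40353607, P(S=-3)=2592/5764801, P(S=-1)=23328/5764801, P(S=1)=139968/5764801, P(S=3)=559872/5764801, P(S=5)=10077696/40353607, P(S=7)=15116544/40353607, P(S=9)=10077696/40353607
E[|S_9|] = Σ_m |m|·P(S_9=m) = 37123605/5764801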